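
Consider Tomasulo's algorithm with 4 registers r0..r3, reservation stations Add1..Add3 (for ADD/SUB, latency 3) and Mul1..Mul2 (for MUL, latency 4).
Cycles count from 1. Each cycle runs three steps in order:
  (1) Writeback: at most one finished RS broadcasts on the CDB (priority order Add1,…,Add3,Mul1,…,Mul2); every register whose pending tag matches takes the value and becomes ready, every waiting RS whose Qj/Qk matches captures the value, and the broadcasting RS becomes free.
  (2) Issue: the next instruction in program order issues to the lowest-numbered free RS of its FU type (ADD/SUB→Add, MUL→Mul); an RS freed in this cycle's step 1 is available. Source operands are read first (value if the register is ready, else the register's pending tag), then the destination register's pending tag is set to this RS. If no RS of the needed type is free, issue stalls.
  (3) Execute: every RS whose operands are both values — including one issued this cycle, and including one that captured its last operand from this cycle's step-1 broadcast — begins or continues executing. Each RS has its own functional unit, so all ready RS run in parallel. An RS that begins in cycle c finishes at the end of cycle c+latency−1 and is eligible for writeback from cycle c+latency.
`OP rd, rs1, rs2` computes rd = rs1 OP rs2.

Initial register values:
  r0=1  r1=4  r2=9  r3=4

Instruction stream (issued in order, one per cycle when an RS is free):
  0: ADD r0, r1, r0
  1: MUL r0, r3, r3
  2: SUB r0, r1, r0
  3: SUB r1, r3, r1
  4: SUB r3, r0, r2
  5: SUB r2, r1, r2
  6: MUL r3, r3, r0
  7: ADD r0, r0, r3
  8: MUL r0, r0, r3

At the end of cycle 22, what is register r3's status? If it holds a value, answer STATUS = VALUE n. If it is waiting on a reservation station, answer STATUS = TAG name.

cycle 1: issue ADD r0<-Add1 // r0:Add1,r1:4,r2:9,r3:4
cycle 2: issue MUL r0<-Mul1 // r0:Mul1,r1:4,r2:9,r3:4
cycle 3: issue SUB r0<-Add2 // r0:Add2,r1:4,r2:9,r3:4
cycle 4: CDB Add1=5; issue SUB r1<-Add1 // r0:Add2,r1:Add1,r2:9,r3:4
cycle 5: issue SUB r3<-Add3 // r0:Add2,r1:Add1,r2:9,r3:Add3
cycle 6: CDB Mul1=16; stall // r0:Add2,r1:Add1,r2:9,r3:Add3
cycle 7: CDB Add1=0; issue SUB r2<-Add1 // r0:Add2,r1:0,r2:Add1,r3:Add3
cycle 8: issue MUL r3<-Mul1 // r0:Add2,r1:0,r2:Add1,r3:Mul1
cycle 9: CDB Add2=-12; issue ADD r0<-Add2 // r0:Add2,r1:0,r2:Add1,r3:Mul1
cycle 10: CDB Add1=-9; issue MUL r0<-Mul2 // r0:Mul2,r1:0,r2:-9,r3:Mul1
cycle 11: - // r0:Mul2,r1:0,r2:-9,r3:Mul1
cycle 12: CDB Add3=-21 // r0:Mul2,r1:0,r2:-9,r3:Mul1
cycle 13: - // r0:Mul2,r1:0,r2:-9,r3:Mul1
cycle 14: - // r0:Mul2,r1:0,r2:-9,r3:Mul1
cycle 15: - // r0:Mul2,r1:0,r2:-9,r3:Mul1
cycle 16: CDB Mul1=252 // r0:Mul2,r1:0,r2:-9,r3:252
cycle 17: - // r0:Mul2,r1:0,r2:-9,r3:252
cycle 18: - // r0:Mul2,r1:0,r2:-9,r3:252
cycle 19: CDB Add2=240 // r0:Mul2,r1:0,r2:-9,r3:252
cycle 20: - // r0:Mul2,r1:0,r2:-9,r3:252
cycle 21: - // r0:Mul2,r1:0,r2:-9,r3:252
cycle 22: - // r0:Mul2,r1:0,r2:-9,r3:252

STATUS = VALUE 252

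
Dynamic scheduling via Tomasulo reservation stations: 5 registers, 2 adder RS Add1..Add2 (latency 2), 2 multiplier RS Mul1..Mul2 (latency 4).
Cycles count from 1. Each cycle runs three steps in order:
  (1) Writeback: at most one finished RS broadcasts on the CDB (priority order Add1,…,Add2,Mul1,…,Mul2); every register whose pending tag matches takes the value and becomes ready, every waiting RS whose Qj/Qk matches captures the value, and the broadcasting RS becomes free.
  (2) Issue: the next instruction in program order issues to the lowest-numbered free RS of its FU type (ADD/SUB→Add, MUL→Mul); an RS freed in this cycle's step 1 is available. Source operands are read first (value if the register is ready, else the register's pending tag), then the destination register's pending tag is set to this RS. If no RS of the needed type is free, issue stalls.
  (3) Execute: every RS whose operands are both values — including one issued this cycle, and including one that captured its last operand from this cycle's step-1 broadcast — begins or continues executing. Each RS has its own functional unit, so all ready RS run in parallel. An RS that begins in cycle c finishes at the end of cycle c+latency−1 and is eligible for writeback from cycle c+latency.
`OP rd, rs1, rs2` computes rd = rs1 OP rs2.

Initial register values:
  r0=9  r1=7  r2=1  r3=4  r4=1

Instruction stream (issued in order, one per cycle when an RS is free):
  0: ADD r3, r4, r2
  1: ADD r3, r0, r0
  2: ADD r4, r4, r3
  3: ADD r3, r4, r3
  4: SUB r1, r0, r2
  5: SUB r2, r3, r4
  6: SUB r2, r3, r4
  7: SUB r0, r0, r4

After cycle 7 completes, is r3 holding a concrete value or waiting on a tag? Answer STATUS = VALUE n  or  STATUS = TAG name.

STATUS = TAG Add2

  c1: issue ADD r3<-Add1  regs: r0:9,r1:7,r2:1,r3:Add1,r4:1
  c2: issue ADD r3<-Add2  regs: r0:9,r1:7,r2:1,r3:Add2,r4:1
  c3: CDB Add1=2; issue ADD r4<-Add1  regs: r0:9,r1:7,r2:1,r3:Add2,r4:Add1
  c4: CDB Add2=18; issue ADD r3<-Add2  regs: r0:9,r1:7,r2:1,r3:Add2,r4:Add1
  c5: stall  regs: r0:9,r1:7,r2:1,r3:Add2,r4:Add1
  c6: CDB Add1=19; issue SUB r1<-Add1  regs: r0:9,r1:Add1,r2:1,r3:Add2,r4:19
  c7: stall  regs: r0:9,r1:Add1,r2:1,r3:Add2,r4:19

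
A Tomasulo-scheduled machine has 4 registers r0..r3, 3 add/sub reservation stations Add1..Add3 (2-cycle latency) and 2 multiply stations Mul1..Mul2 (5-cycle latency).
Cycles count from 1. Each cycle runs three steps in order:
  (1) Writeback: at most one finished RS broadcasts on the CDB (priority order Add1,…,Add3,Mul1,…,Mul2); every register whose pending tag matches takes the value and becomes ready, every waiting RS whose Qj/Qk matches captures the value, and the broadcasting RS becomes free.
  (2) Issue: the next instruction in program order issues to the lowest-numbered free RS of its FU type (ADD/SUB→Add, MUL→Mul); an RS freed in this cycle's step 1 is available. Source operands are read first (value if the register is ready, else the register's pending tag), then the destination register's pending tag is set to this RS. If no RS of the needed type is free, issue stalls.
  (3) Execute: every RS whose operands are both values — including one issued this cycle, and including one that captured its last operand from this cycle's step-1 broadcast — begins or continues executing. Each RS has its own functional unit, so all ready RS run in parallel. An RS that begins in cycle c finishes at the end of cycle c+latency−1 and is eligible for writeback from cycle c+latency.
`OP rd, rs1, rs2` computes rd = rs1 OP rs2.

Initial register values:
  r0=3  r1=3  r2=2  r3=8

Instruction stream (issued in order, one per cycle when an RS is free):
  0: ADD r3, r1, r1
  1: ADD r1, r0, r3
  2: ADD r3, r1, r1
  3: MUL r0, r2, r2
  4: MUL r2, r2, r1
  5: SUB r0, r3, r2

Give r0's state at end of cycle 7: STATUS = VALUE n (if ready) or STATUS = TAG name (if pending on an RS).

  c1: issue ADD r3<-Add1  regs: r0:3,r1:3,r2:2,r3:Add1
  c2: issue ADD r1<-Add2  regs: r0:3,r1:Add2,r2:2,r3:Add1
  c3: CDB Add1=6; issue ADD r3<-Add1  regs: r0:3,r1:Add2,r2:2,r3:Add1
  c4: issue MUL r0<-Mul1  regs: r0:Mul1,r1:Add2,r2:2,r3:Add1
  c5: CDB Add2=9; issue MUL r2<-Mul2  regs: r0:Mul1,r1:9,r2:Mul2,r3:Add1
  c6: issue SUB r0<-Add2  regs: r0:Add2,r1:9,r2:Mul2,r3:Add1
  c7: CDB Add1=18  regs: r0:Add2,r1:9,r2:Mul2,r3:18

STATUS = TAG Add2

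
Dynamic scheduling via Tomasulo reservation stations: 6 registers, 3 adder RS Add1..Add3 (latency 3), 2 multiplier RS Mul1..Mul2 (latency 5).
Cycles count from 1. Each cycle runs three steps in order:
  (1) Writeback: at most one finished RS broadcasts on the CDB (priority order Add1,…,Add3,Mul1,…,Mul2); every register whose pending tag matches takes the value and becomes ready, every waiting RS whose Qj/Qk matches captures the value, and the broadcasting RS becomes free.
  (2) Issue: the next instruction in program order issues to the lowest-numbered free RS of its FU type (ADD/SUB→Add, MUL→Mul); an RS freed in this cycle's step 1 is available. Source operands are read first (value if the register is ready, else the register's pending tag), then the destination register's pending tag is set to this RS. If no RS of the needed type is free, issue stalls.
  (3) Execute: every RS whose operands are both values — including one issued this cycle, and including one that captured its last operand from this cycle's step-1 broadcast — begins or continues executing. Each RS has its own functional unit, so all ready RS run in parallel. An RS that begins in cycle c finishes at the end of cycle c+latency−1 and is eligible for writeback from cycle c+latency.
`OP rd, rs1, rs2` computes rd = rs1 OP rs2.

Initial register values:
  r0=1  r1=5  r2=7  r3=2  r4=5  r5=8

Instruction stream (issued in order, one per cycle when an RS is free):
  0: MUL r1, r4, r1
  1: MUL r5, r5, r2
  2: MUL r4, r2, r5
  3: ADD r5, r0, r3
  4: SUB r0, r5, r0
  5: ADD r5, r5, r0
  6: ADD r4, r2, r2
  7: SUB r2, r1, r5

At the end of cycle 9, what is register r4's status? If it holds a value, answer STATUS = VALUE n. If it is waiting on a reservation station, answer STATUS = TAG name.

  c1: issue MUL r1<-Mul1  regs: r0:1,r1:Mul1,r2:7,r3:2,r4:5,r5:8
  c2: issue MUL r5<-Mul2  regs: r0:1,r1:Mul1,r2:7,r3:2,r4:5,r5:Mul2
  c3: stall  regs: r0:1,r1:Mul1,r2:7,r3:2,r4:5,r5:Mul2
  c4: stall  regs: r0:1,r1:Mul1,r2:7,r3:2,r4:5,r5:Mul2
  c5: stall  regs: r0:1,r1:Mul1,r2:7,r3:2,r4:5,r5:Mul2
  c6: CDB Mul1=25; issue MUL r4<-Mul1  regs: r0:1,r1:25,r2:7,r3:2,r4:Mul1,r5:Mul2
  c7: CDB Mul2=56; issue ADD r5<-Add1  regs: r0:1,r1:25,r2:7,r3:2,r4:Mul1,r5:Add1
  c8: issue SUB r0<-Add2  regs: r0:Add2,r1:25,r2:7,r3:2,r4:Mul1,r5:Add1
  c9: issue ADD r5<-Add3  regs: r0:Add2,r1:25,r2:7,r3:2,r4:Mul1,r5:Add3

STATUS = TAG Mul1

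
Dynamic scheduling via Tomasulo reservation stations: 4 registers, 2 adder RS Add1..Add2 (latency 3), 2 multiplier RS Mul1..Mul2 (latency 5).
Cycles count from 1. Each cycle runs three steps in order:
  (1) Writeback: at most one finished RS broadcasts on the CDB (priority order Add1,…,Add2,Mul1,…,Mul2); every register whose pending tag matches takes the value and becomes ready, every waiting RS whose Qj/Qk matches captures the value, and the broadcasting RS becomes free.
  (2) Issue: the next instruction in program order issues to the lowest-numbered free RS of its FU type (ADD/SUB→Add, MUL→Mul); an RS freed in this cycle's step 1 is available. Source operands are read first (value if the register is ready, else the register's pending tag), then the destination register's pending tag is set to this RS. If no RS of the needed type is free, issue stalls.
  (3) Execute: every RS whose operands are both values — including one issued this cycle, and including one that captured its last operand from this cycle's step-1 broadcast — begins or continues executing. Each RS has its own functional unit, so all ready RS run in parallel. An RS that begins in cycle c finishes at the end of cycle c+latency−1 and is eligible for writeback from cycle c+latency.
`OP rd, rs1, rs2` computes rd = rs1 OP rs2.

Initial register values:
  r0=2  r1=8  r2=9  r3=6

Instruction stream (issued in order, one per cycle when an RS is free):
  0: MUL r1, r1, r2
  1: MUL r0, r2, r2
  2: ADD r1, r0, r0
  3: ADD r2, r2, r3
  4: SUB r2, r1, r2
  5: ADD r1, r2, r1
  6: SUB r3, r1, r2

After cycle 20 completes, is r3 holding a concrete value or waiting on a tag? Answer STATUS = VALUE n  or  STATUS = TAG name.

STATUS = VALUE 162

c1: issue MUL r1<-Mul1 | r0:2,r1:Mul1,r2:9,r3:6
c2: issue MUL r0<-Mul2 | r0:Mul2,r1:Mul1,r2:9,r3:6
c3: issue ADD r1<-Add1 | r0:Mul2,r1:Add1,r2:9,r3:6
c4: issue ADD r2<-Add2 | r0:Mul2,r1:Add1,r2:Add2,r3:6
c5: stall | r0:Mul2,r1:Add1,r2:Add2,r3:6
c6: CDB Mul1=72; stall | r0:Mul2,r1:Add1,r2:Add2,r3:6
c7: CDB Add2=15; issue SUB r2<-Add2 | r0:Mul2,r1:Add1,r2:Add2,r3:6
c8: CDB Mul2=81; stall | r0:81,r1:Add1,r2:Add2,r3:6
c9: stall | r0:81,r1:Add1,r2:Add2,r3:6
c10: stall | r0:81,r1:Add1,r2:Add2,r3:6
c11: CDB Add1=162; issue ADD r1<-Add1 | r0:81,r1:Add1,r2:Add2,r3:6
c12: stall | r0:81,r1:Add1,r2:Add2,r3:6
c13: stall | r0:81,r1:Add1,r2:Add2,r3:6
c14: CDB Add2=147; issue SUB r3<-Add2 | r0:81,r1:Add1,r2:147,r3:Add2
c15: - | r0:81,r1:Add1,r2:147,r3:Add2
c16: - | r0:81,r1:Add1,r2:147,r3:Add2
c17: CDB Add1=309 | r0:81,r1:309,r2:147,r3:Add2
c18: - | r0:81,r1:309,r2:147,r3:Add2
c19: - | r0:81,r1:309,r2:147,r3:Add2
c20: CDB Add2=162 | r0:81,r1:309,r2:147,r3:162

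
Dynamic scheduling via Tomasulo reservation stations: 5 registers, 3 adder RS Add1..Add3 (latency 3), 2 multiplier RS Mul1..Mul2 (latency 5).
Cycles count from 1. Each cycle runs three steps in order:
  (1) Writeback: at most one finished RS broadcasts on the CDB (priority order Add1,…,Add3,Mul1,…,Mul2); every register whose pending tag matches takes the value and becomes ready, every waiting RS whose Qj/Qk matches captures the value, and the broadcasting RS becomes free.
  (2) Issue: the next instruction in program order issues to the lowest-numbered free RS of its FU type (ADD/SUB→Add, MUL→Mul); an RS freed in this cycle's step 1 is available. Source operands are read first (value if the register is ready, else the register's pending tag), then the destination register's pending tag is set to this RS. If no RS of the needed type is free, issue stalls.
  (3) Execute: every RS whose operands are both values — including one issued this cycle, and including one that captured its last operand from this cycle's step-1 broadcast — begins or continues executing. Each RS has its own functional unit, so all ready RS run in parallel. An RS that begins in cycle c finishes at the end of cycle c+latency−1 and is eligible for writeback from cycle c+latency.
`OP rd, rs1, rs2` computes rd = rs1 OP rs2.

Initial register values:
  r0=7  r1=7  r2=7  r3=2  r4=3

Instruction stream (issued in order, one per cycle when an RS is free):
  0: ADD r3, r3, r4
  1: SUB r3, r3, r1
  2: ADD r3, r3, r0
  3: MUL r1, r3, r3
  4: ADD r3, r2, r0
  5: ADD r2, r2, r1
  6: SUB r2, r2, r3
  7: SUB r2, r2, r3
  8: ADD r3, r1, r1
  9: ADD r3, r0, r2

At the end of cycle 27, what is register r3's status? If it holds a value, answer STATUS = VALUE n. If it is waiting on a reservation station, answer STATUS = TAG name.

STATUS = VALUE 11

c1: issue ADD r3<-Add1 | r0:7,r1:7,r2:7,r3:Add1,r4:3
c2: issue SUB r3<-Add2 | r0:7,r1:7,r2:7,r3:Add2,r4:3
c3: issue ADD r3<-Add3 | r0:7,r1:7,r2:7,r3:Add3,r4:3
c4: CDB Add1=5; issue MUL r1<-Mul1 | r0:7,r1:Mul1,r2:7,r3:Add3,r4:3
c5: issue ADD r3<-Add1 | r0:7,r1:Mul1,r2:7,r3:Add1,r4:3
c6: stall | r0:7,r1:Mul1,r2:7,r3:Add1,r4:3
c7: CDB Add2=-2; issue ADD r2<-Add2 | r0:7,r1:Mul1,r2:Add2,r3:Add1,r4:3
c8: CDB Add1=14; issue SUB r2<-Add1 | r0:7,r1:Mul1,r2:Add1,r3:14,r4:3
c9: stall | r0:7,r1:Mul1,r2:Add1,r3:14,r4:3
c10: CDB Add3=5; issue SUB r2<-Add3 | r0:7,r1:Mul1,r2:Add3,r3:14,r4:3
c11: stall | r0:7,r1:Mul1,r2:Add3,r3:14,r4:3
c12: stall | r0:7,r1:Mul1,r2:Add3,r3:14,r4:3
c13: stall | r0:7,r1:Mul1,r2:Add3,r3:14,r4:3
c14: stall | r0:7,r1:Mul1,r2:Add3,r3:14,r4:3
c15: CDB Mul1=25; stall | r0:7,r1:25,r2:Add3,r3:14,r4:3
c16: stall | r0:7,r1:25,r2:Add3,r3:14,r4:3
c17: stall | r0:7,r1:25,r2:Add3,r3:14,r4:3
c18: CDB Add2=32; issue ADD r3<-Add2 | r0:7,r1:25,r2:Add3,r3:Add2,r4:3
c19: stall | r0:7,r1:25,r2:Add3,r3:Add2,r4:3
c20: stall | r0:7,r1:25,r2:Add3,r3:Add2,r4:3
c21: CDB Add1=18; issue ADD r3<-Add1 | r0:7,r1:25,r2:Add3,r3:Add1,r4:3
c22: CDB Add2=50 | r0:7,r1:25,r2:Add3,r3:Add1,r4:3
c23: - | r0:7,r1:25,r2:Add3,r3:Add1,r4:3
c24: CDB Add3=4 | r0:7,r1:25,r2:4,r3:Add1,r4:3
c25: - | r0:7,r1:25,r2:4,r3:Add1,r4:3
c26: - | r0:7,r1:25,r2:4,r3:Add1,r4:3
c27: CDB Add1=11 | r0:7,r1:25,r2:4,r3:11,r4:3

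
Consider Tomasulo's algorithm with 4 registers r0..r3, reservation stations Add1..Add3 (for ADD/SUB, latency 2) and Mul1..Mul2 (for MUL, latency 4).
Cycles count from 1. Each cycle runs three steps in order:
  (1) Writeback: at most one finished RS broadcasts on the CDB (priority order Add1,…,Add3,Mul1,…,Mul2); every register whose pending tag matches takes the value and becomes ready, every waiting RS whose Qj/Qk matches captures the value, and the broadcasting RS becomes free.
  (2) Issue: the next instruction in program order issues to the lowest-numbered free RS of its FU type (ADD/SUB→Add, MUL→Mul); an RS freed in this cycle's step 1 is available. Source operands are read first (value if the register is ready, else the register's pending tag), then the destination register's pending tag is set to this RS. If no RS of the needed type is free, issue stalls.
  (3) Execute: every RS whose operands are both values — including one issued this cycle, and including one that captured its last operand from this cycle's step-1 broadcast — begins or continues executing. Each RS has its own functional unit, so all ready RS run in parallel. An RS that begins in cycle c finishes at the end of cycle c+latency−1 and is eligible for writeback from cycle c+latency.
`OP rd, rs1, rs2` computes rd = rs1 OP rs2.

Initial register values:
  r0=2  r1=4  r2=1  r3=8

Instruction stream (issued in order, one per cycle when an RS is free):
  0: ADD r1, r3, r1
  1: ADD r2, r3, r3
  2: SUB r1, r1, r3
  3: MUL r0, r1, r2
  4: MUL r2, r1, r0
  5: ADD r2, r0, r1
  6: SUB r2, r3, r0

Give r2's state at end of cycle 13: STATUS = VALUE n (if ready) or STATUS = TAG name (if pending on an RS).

cycle 1: issue ADD r1<-Add1 // r0:2,r1:Add1,r2:1,r3:8
cycle 2: issue ADD r2<-Add2 // r0:2,r1:Add1,r2:Add2,r3:8
cycle 3: CDB Add1=12; issue SUB r1<-Add1 // r0:2,r1:Add1,r2:Add2,r3:8
cycle 4: CDB Add2=16; issue MUL r0<-Mul1 // r0:Mul1,r1:Add1,r2:16,r3:8
cycle 5: CDB Add1=4; issue MUL r2<-Mul2 // r0:Mul1,r1:4,r2:Mul2,r3:8
cycle 6: issue ADD r2<-Add1 // r0:Mul1,r1:4,r2:Add1,r3:8
cycle 7: issue SUB r2<-Add2 // r0:Mul1,r1:4,r2:Add2,r3:8
cycle 8: - // r0:Mul1,r1:4,r2:Add2,r3:8
cycle 9: CDB Mul1=64 // r0:64,r1:4,r2:Add2,r3:8
cycle 10: - // r0:64,r1:4,r2:Add2,r3:8
cycle 11: CDB Add1=68 // r0:64,r1:4,r2:Add2,r3:8
cycle 12: CDB Add2=-56 // r0:64,r1:4,r2:-56,r3:8
cycle 13: CDB Mul2=256 // r0:64,r1:4,r2:-56,r3:8

STATUS = VALUE -56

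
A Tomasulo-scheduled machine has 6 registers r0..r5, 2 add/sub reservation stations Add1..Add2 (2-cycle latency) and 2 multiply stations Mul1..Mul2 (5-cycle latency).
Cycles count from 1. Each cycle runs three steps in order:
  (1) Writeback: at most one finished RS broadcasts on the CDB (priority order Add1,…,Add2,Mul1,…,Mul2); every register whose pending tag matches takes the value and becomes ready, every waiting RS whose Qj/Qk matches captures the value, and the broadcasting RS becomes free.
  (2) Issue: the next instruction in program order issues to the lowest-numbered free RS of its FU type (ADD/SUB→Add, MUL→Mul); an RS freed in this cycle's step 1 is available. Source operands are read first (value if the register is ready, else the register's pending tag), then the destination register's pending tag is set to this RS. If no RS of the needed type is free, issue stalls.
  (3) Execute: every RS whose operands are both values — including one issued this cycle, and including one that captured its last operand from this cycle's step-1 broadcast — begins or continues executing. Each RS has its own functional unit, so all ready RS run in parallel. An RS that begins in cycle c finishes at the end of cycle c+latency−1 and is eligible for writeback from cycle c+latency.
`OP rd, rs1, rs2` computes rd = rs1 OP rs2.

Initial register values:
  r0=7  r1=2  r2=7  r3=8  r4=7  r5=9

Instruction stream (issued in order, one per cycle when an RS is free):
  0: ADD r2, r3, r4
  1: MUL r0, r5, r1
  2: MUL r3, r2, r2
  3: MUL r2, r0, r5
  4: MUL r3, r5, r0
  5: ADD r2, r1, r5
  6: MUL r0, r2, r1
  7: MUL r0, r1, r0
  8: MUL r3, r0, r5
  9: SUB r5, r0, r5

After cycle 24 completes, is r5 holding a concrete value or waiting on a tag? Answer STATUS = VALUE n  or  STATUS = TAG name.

  c1: issue ADD r2<-Add1  regs: r0:7,r1:2,r2:Add1,r3:8,r4:7,r5:9
  c2: issue MUL r0<-Mul1  regs: r0:Mul1,r1:2,r2:Add1,r3:8,r4:7,r5:9
  c3: CDB Add1=15; issue MUL r3<-Mul2  regs: r0:Mul1,r1:2,r2:15,r3:Mul2,r4:7,r5:9
  c4: stall  regs: r0:Mul1,r1:2,r2:15,r3:Mul2,r4:7,r5:9
  c5: stall  regs: r0:Mul1,r1:2,r2:15,r3:Mul2,r4:7,r5:9
  c6: stall  regs: r0:Mul1,r1:2,r2:15,r3:Mul2,r4:7,r5:9
  c7: CDB Mul1=18; issue MUL r2<-Mul1  regs: r0:18,r1:2,r2:Mul1,r3:Mul2,r4:7,r5:9
  c8: CDB Mul2=225; issue MUL r3<-Mul2  regs: r0:18,r1:2,r2:Mul1,r3:Mul2,r4:7,r5:9
  c9: issue ADD r2<-Add1  regs: r0:18,r1:2,r2:Add1,r3:Mul2,r4:7,r5:9
  c10: stall  regs: r0:18,r1:2,r2:Add1,r3:Mul2,r4:7,r5:9
  c11: CDB Add1=11; stall  regs: r0:18,r1:2,r2:11,r3:Mul2,r4:7,r5:9
  c12: CDB Mul1=162; issue MUL r0<-Mul1  regs: r0:Mul1,r1:2,r2:11,r3:Mul2,r4:7,r5:9
  c13: CDB Mul2=162; issue MUL r0<-Mul2  regs: r0:Mul2,r1:2,r2:11,r3:162,r4:7,r5:9
  c14: stall  regs: r0:Mul2,r1:2,r2:11,r3:162,r4:7,r5:9
  c15: stall  regs: r0:Mul2,r1:2,r2:11,r3:162,r4:7,r5:9
  c16: stall  regs: r0:Mul2,r1:2,r2:11,r3:162,r4:7,r5:9
  c17: CDB Mul1=22; issue MUL r3<-Mul1  regs: r0:Mul2,r1:2,r2:11,r3:Mul1,r4:7,r5:9
  c18: issue SUB r5<-Add1  regs: r0:Mul2,r1:2,r2:11,r3:Mul1,r4:7,r5:Add1
  c19: -  regs: r0:Mul2,r1:2,r2:11,r3:Mul1,r4:7,r5:Add1
  c20: -  regs: r0:Mul2,r1:2,r2:11,r3:Mul1,r4:7,r5:Add1
  c21: -  regs: r0:Mul2,r1:2,r2:11,r3:Mul1,r4:7,r5:Add1
  c22: CDB Mul2=44  regs: r0:44,r1:2,r2:11,r3:Mul1,r4:7,r5:Add1
  c23: -  regs: r0:44,r1:2,r2:11,r3:Mul1,r4:7,r5:Add1
  c24: CDB Add1=35  regs: r0:44,r1:2,r2:11,r3:Mul1,r4:7,r5:35

STATUS = VALUE 35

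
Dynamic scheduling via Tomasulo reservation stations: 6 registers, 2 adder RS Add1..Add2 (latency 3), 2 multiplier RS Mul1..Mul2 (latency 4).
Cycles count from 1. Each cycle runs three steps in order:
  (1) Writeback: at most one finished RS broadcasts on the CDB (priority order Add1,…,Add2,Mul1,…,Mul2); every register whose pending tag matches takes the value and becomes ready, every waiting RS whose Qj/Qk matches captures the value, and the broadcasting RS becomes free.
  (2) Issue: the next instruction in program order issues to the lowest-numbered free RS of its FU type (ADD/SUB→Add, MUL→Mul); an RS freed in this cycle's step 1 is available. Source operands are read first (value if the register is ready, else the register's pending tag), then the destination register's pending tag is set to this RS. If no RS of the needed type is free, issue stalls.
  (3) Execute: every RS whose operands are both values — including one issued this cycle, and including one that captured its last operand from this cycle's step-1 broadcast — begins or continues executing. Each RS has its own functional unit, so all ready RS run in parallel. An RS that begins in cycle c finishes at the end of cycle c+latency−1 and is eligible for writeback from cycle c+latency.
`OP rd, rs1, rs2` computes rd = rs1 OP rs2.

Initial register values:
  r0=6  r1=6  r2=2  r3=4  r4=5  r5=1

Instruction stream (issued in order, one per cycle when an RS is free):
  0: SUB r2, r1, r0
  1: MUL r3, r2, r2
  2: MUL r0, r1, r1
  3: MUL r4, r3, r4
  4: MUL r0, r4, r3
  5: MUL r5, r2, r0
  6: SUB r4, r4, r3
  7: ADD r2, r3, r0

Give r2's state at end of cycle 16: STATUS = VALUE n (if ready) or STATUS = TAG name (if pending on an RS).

STATUS = TAG Add2

c1: issue SUB r2<-Add1 | r0:6,r1:6,r2:Add1,r3:4,r4:5,r5:1
c2: issue MUL r3<-Mul1 | r0:6,r1:6,r2:Add1,r3:Mul1,r4:5,r5:1
c3: issue MUL r0<-Mul2 | r0:Mul2,r1:6,r2:Add1,r3:Mul1,r4:5,r5:1
c4: CDB Add1=0; stall | r0:Mul2,r1:6,r2:0,r3:Mul1,r4:5,r5:1
c5: stall | r0:Mul2,r1:6,r2:0,r3:Mul1,r4:5,r5:1
c6: stall | r0:Mul2,r1:6,r2:0,r3:Mul1,r4:5,r5:1
c7: CDB Mul2=36; issue MUL r4<-Mul2 | r0:36,r1:6,r2:0,r3:Mul1,r4:Mul2,r5:1
c8: CDB Mul1=0; issue MUL r0<-Mul1 | r0:Mul1,r1:6,r2:0,r3:0,r4:Mul2,r5:1
c9: stall | r0:Mul1,r1:6,r2:0,r3:0,r4:Mul2,r5:1
c10: stall | r0:Mul1,r1:6,r2:0,r3:0,r4:Mul2,r5:1
c11: stall | r0:Mul1,r1:6,r2:0,r3:0,r4:Mul2,r5:1
c12: CDB Mul2=0; issue MUL r5<-Mul2 | r0:Mul1,r1:6,r2:0,r3:0,r4:0,r5:Mul2
c13: issue SUB r4<-Add1 | r0:Mul1,r1:6,r2:0,r3:0,r4:Add1,r5:Mul2
c14: issue ADD r2<-Add2 | r0:Mul1,r1:6,r2:Add2,r3:0,r4:Add1,r5:Mul2
c15: - | r0:Mul1,r1:6,r2:Add2,r3:0,r4:Add1,r5:Mul2
c16: CDB Add1=0 | r0:Mul1,r1:6,r2:Add2,r3:0,r4:0,r5:Mul2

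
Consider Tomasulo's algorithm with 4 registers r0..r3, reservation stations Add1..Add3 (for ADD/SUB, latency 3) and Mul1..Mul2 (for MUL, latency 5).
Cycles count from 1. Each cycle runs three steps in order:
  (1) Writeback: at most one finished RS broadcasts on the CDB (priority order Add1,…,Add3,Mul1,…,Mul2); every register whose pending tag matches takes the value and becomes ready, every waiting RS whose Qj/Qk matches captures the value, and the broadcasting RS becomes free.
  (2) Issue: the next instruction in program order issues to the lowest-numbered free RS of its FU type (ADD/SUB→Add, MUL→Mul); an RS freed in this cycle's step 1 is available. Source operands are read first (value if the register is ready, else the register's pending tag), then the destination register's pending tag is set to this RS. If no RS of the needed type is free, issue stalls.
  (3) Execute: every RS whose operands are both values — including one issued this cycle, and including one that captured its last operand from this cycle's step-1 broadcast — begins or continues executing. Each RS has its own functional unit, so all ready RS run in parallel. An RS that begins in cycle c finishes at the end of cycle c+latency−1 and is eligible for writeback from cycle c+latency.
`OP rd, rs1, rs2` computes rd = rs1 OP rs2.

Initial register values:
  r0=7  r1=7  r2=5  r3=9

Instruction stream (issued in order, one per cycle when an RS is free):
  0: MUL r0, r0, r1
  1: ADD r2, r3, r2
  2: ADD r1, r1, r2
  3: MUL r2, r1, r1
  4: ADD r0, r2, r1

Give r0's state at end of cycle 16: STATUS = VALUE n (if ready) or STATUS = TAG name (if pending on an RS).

  c1: issue MUL r0<-Mul1  regs: r0:Mul1,r1:7,r2:5,r3:9
  c2: issue ADD r2<-Add1  regs: r0:Mul1,r1:7,r2:Add1,r3:9
  c3: issue ADD r1<-Add2  regs: r0:Mul1,r1:Add2,r2:Add1,r3:9
  c4: issue MUL r2<-Mul2  regs: r0:Mul1,r1:Add2,r2:Mul2,r3:9
  c5: CDB Add1=14; issue ADD r0<-Add1  regs: r0:Add1,r1:Add2,r2:Mul2,r3:9
  c6: CDB Mul1=49  regs: r0:Add1,r1:Add2,r2:Mul2,r3:9
  c7: -  regs: r0:Add1,r1:Add2,r2:Mul2,r3:9
  c8: CDB Add2=21  regs: r0:Add1,r1:21,r2:Mul2,r3:9
  c9: -  regs: r0:Add1,r1:21,r2:Mul2,r3:9
  c10: -  regs: r0:Add1,r1:21,r2:Mul2,r3:9
  c11: -  regs: r0:Add1,r1:21,r2:Mul2,r3:9
  c12: -  regs: r0:Add1,r1:21,r2:Mul2,r3:9
  c13: CDB Mul2=441  regs: r0:Add1,r1:21,r2:441,r3:9
  c14: -  regs: r0:Add1,r1:21,r2:441,r3:9
  c15: -  regs: r0:Add1,r1:21,r2:441,r3:9
  c16: CDB Add1=462  regs: r0:462,r1:21,r2:441,r3:9

STATUS = VALUE 462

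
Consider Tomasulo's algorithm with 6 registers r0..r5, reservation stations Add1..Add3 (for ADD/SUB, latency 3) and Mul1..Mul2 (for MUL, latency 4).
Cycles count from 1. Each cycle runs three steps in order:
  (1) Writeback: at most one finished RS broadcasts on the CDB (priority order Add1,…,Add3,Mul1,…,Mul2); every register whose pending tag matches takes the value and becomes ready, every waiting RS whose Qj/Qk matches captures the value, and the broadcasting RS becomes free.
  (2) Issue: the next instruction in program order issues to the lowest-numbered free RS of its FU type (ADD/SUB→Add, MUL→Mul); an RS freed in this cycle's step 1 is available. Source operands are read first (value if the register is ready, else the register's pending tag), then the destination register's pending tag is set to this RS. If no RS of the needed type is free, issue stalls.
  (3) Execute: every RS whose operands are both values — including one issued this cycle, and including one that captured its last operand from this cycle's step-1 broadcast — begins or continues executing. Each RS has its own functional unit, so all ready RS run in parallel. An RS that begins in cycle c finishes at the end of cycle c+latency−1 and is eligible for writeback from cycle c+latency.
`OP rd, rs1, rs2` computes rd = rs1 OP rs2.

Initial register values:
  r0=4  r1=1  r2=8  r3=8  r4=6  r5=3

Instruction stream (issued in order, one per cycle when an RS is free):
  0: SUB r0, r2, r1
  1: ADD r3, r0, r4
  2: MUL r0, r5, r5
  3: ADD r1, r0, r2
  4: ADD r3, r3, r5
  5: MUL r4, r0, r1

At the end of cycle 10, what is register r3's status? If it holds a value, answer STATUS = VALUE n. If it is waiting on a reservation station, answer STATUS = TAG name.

STATUS = VALUE 16

c1: issue SUB r0<-Add1 | r0:Add1,r1:1,r2:8,r3:8,r4:6,r5:3
c2: issue ADD r3<-Add2 | r0:Add1,r1:1,r2:8,r3:Add2,r4:6,r5:3
c3: issue MUL r0<-Mul1 | r0:Mul1,r1:1,r2:8,r3:Add2,r4:6,r5:3
c4: CDB Add1=7; issue ADD r1<-Add1 | r0:Mul1,r1:Add1,r2:8,r3:Add2,r4:6,r5:3
c5: issue ADD r3<-Add3 | r0:Mul1,r1:Add1,r2:8,r3:Add3,r4:6,r5:3
c6: issue MUL r4<-Mul2 | r0:Mul1,r1:Add1,r2:8,r3:Add3,r4:Mul2,r5:3
c7: CDB Add2=13 | r0:Mul1,r1:Add1,r2:8,r3:Add3,r4:Mul2,r5:3
c8: CDB Mul1=9 | r0:9,r1:Add1,r2:8,r3:Add3,r4:Mul2,r5:3
c9: - | r0:9,r1:Add1,r2:8,r3:Add3,r4:Mul2,r5:3
c10: CDB Add3=16 | r0:9,r1:Add1,r2:8,r3:16,r4:Mul2,r5:3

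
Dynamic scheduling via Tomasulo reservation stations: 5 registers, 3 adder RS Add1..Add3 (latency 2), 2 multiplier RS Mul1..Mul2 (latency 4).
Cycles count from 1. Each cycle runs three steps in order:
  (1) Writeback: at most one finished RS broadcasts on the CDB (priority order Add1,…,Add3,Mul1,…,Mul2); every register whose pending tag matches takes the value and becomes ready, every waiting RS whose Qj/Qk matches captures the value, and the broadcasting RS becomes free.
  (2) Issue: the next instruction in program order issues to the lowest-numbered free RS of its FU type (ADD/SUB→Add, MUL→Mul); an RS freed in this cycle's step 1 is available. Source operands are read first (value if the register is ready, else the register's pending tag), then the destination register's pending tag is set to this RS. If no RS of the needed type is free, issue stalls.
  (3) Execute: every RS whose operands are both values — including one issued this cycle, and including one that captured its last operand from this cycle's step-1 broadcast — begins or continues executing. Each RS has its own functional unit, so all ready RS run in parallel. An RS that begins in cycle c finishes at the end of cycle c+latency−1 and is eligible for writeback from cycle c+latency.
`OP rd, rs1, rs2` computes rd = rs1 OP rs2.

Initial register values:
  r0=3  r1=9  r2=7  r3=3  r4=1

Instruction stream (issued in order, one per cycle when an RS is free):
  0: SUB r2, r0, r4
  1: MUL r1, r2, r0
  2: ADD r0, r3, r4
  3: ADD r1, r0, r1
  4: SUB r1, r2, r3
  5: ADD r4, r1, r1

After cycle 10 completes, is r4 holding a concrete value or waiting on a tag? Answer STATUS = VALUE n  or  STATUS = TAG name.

STATUS = VALUE -2

c1: issue SUB r2<-Add1 | r0:3,r1:9,r2:Add1,r3:3,r4:1
c2: issue MUL r1<-Mul1 | r0:3,r1:Mul1,r2:Add1,r3:3,r4:1
c3: CDB Add1=2; issue ADD r0<-Add1 | r0:Add1,r1:Mul1,r2:2,r3:3,r4:1
c4: issue ADD r1<-Add2 | r0:Add1,r1:Add2,r2:2,r3:3,r4:1
c5: CDB Add1=4; issue SUB r1<-Add1 | r0:4,r1:Add1,r2:2,r3:3,r4:1
c6: issue ADD r4<-Add3 | r0:4,r1:Add1,r2:2,r3:3,r4:Add3
c7: CDB Add1=-1 | r0:4,r1:-1,r2:2,r3:3,r4:Add3
c8: CDB Mul1=6 | r0:4,r1:-1,r2:2,r3:3,r4:Add3
c9: CDB Add3=-2 | r0:4,r1:-1,r2:2,r3:3,r4:-2
c10: CDB Add2=10 | r0:4,r1:-1,r2:2,r3:3,r4:-2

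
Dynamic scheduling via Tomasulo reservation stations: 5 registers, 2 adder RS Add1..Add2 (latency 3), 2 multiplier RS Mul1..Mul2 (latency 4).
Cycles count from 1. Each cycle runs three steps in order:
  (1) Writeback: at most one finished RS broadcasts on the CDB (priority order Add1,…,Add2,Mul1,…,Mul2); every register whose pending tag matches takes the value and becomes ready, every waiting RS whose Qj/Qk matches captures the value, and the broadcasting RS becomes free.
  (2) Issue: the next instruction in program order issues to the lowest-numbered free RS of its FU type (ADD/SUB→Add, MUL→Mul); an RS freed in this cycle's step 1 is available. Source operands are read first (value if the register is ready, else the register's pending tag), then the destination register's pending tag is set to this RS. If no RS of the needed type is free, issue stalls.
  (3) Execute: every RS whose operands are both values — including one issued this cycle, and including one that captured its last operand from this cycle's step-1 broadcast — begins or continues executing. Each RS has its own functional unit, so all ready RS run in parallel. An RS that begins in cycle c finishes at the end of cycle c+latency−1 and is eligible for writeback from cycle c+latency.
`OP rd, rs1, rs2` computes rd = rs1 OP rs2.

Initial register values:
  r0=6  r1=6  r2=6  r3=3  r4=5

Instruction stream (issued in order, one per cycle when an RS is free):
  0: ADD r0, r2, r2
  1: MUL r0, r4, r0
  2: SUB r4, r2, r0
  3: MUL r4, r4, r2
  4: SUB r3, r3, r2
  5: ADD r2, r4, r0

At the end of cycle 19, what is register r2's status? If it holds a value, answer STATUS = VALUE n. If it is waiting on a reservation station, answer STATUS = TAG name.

STATUS = VALUE -264

cycle 1: issue ADD r0<-Add1 // r0:Add1,r1:6,r2:6,r3:3,r4:5
cycle 2: issue MUL r0<-Mul1 // r0:Mul1,r1:6,r2:6,r3:3,r4:5
cycle 3: issue SUB r4<-Add2 // r0:Mul1,r1:6,r2:6,r3:3,r4:Add2
cycle 4: CDB Add1=12; issue MUL r4<-Mul2 // r0:Mul1,r1:6,r2:6,r3:3,r4:Mul2
cycle 5: issue SUB r3<-Add1 // r0:Mul1,r1:6,r2:6,r3:Add1,r4:Mul2
cycle 6: stall // r0:Mul1,r1:6,r2:6,r3:Add1,r4:Mul2
cycle 7: stall // r0:Mul1,r1:6,r2:6,r3:Add1,r4:Mul2
cycle 8: CDB Add1=-3; issue ADD r2<-Add1 // r0:Mul1,r1:6,r2:Add1,r3:-3,r4:Mul2
cycle 9: CDB Mul1=60 // r0:60,r1:6,r2:Add1,r3:-3,r4:Mul2
cycle 10: - // r0:60,r1:6,r2:Add1,r3:-3,r4:Mul2
cycle 11: - // r0:60,r1:6,r2:Add1,r3:-3,r4:Mul2
cycle 12: CDB Add2=-54 // r0:60,r1:6,r2:Add1,r3:-3,r4:Mul2
cycle 13: - // r0:60,r1:6,r2:Add1,r3:-3,r4:Mul2
cycle 14: - // r0:60,r1:6,r2:Add1,r3:-3,r4:Mul2
cycle 15: - // r0:60,r1:6,r2:Add1,r3:-3,r4:Mul2
cycle 16: CDB Mul2=-324 // r0:60,r1:6,r2:Add1,r3:-3,r4:-324
cycle 17: - // r0:60,r1:6,r2:Add1,r3:-3,r4:-324
cycle 18: - // r0:60,r1:6,r2:Add1,r3:-3,r4:-324
cycle 19: CDB Add1=-264 // r0:60,r1:6,r2:-264,r3:-3,r4:-324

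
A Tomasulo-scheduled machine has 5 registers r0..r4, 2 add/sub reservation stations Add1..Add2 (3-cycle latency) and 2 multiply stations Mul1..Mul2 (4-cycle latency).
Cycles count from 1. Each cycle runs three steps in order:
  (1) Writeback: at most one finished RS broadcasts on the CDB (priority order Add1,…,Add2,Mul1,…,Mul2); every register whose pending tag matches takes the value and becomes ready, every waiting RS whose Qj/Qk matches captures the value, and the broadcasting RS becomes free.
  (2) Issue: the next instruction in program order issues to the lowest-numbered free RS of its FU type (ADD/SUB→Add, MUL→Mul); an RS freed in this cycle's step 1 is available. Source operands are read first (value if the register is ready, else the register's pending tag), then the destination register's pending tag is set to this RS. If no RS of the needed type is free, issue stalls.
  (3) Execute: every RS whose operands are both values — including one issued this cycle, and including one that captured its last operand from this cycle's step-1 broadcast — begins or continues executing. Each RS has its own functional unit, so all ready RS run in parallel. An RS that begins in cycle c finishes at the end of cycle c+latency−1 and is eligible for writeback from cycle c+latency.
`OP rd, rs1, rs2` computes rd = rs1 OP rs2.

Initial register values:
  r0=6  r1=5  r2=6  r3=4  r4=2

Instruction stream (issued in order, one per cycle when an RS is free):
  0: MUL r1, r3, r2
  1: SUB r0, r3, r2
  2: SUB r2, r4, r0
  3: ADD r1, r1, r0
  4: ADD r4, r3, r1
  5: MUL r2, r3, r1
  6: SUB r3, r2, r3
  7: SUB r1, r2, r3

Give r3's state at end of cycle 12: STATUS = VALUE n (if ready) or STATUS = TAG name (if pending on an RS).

STATUS = TAG Add1

cycle 1: issue MUL r1<-Mul1 // r0:6,r1:Mul1,r2:6,r3:4,r4:2
cycle 2: issue SUB r0<-Add1 // r0:Add1,r1:Mul1,r2:6,r3:4,r4:2
cycle 3: issue SUB r2<-Add2 // r0:Add1,r1:Mul1,r2:Add2,r3:4,r4:2
cycle 4: stall // r0:Add1,r1:Mul1,r2:Add2,r3:4,r4:2
cycle 5: CDB Add1=-2; issue ADD r1<-Add1 // r0:-2,r1:Add1,r2:Add2,r3:4,r4:2
cycle 6: CDB Mul1=24; stall // r0:-2,r1:Add1,r2:Add2,r3:4,r4:2
cycle 7: stall // r0:-2,r1:Add1,r2:Add2,r3:4,r4:2
cycle 8: CDB Add2=4; issue ADD r4<-Add2 // r0:-2,r1:Add1,r2:4,r3:4,r4:Add2
cycle 9: CDB Add1=22; issue MUL r2<-Mul1 // r0:-2,r1:22,r2:Mul1,r3:4,r4:Add2
cycle 10: issue SUB r3<-Add1 // r0:-2,r1:22,r2:Mul1,r3:Add1,r4:Add2
cycle 11: stall // r0:-2,r1:22,r2:Mul1,r3:Add1,r4:Add2
cycle 12: CDB Add2=26; issue SUB r1<-Add2 // r0:-2,r1:Add2,r2:Mul1,r3:Add1,r4:26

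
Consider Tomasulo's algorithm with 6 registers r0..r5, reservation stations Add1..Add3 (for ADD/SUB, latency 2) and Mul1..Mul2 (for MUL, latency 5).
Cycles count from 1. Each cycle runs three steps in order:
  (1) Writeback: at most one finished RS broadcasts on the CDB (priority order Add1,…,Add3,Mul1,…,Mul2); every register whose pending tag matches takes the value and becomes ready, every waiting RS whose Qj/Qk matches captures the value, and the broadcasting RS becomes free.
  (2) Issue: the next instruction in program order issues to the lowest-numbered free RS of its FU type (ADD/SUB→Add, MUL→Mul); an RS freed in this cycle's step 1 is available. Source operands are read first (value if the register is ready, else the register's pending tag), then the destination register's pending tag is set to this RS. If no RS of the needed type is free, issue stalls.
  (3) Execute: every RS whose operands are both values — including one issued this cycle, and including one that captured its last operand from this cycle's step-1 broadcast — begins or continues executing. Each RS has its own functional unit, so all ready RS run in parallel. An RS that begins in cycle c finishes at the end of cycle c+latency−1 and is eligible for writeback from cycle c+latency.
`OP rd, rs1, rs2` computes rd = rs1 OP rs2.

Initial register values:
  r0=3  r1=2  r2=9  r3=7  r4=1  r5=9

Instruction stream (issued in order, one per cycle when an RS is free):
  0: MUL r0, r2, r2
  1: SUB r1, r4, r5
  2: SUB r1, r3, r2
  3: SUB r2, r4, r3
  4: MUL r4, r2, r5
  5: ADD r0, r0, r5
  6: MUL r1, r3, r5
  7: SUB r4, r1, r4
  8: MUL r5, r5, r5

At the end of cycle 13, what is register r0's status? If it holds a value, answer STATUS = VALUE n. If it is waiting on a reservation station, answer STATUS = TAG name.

STATUS = VALUE 90

cycle 1: issue MUL r0<-Mul1 // r0:Mul1,r1:2,r2:9,r3:7,r4:1,r5:9
cycle 2: issue SUB r1<-Add1 // r0:Mul1,r1:Add1,r2:9,r3:7,r4:1,r5:9
cycle 3: issue SUB r1<-Add2 // r0:Mul1,r1:Add2,r2:9,r3:7,r4:1,r5:9
cycle 4: CDB Add1=-8; issue SUB r2<-Add1 // r0:Mul1,r1:Add2,r2:Add1,r3:7,r4:1,r5:9
cycle 5: CDB Add2=-2; issue MUL r4<-Mul2 // r0:Mul1,r1:-2,r2:Add1,r3:7,r4:Mul2,r5:9
cycle 6: CDB Add1=-6; issue ADD r0<-Add1 // r0:Add1,r1:-2,r2:-6,r3:7,r4:Mul2,r5:9
cycle 7: CDB Mul1=81; issue MUL r1<-Mul1 // r0:Add1,r1:Mul1,r2:-6,r3:7,r4:Mul2,r5:9
cycle 8: issue SUB r4<-Add2 // r0:Add1,r1:Mul1,r2:-6,r3:7,r4:Add2,r5:9
cycle 9: CDB Add1=90; stall // r0:90,r1:Mul1,r2:-6,r3:7,r4:Add2,r5:9
cycle 10: stall // r0:90,r1:Mul1,r2:-6,r3:7,r4:Add2,r5:9
cycle 11: CDB Mul2=-54; issue MUL r5<-Mul2 // r0:90,r1:Mul1,r2:-6,r3:7,r4:Add2,r5:Mul2
cycle 12: CDB Mul1=63 // r0:90,r1:63,r2:-6,r3:7,r4:Add2,r5:Mul2
cycle 13: - // r0:90,r1:63,r2:-6,r3:7,r4:Add2,r5:Mul2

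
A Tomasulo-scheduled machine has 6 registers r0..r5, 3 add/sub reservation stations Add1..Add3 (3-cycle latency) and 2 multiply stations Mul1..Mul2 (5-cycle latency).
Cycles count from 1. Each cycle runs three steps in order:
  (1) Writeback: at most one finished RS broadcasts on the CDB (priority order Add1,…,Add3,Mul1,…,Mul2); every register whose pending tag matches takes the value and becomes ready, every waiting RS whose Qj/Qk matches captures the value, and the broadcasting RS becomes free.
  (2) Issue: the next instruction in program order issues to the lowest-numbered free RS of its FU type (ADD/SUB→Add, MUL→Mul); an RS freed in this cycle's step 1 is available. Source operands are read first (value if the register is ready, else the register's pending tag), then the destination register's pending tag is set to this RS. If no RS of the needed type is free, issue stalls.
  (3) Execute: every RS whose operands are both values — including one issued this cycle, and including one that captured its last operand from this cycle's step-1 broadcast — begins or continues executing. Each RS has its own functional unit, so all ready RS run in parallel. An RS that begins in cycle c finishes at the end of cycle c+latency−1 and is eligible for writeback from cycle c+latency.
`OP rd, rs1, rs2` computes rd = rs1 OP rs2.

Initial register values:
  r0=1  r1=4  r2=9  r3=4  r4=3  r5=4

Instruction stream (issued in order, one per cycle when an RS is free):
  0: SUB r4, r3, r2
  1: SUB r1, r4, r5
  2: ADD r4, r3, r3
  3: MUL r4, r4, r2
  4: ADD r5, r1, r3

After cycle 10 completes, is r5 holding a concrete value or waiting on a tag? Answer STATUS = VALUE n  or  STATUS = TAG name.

STATUS = VALUE -5

cycle 1: issue SUB r4<-Add1 // r0:1,r1:4,r2:9,r3:4,r4:Add1,r5:4
cycle 2: issue SUB r1<-Add2 // r0:1,r1:Add2,r2:9,r3:4,r4:Add1,r5:4
cycle 3: issue ADD r4<-Add3 // r0:1,r1:Add2,r2:9,r3:4,r4:Add3,r5:4
cycle 4: CDB Add1=-5; issue MUL r4<-Mul1 // r0:1,r1:Add2,r2:9,r3:4,r4:Mul1,r5:4
cycle 5: issue ADD r5<-Add1 // r0:1,r1:Add2,r2:9,r3:4,r4:Mul1,r5:Add1
cycle 6: CDB Add3=8 // r0:1,r1:Add2,r2:9,r3:4,r4:Mul1,r5:Add1
cycle 7: CDB Add2=-9 // r0:1,r1:-9,r2:9,r3:4,r4:Mul1,r5:Add1
cycle 8: - // r0:1,r1:-9,r2:9,r3:4,r4:Mul1,r5:Add1
cycle 9: - // r0:1,r1:-9,r2:9,r3:4,r4:Mul1,r5:Add1
cycle 10: CDB Add1=-5 // r0:1,r1:-9,r2:9,r3:4,r4:Mul1,r5:-5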